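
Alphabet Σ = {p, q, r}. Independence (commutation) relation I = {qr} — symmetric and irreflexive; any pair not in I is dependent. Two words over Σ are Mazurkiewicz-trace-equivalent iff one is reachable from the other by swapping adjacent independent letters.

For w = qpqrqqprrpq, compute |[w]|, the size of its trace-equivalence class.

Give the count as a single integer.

4

#0=q has no predecessor
#1=p depends on [0:q]
#2=q depends on [1:p]
#3=r depends on [1:p]
#4=q depends on [2:q]
#5=q depends on [4:q]
#6=p depends on [3:r, 5:q]
#7=r depends on [6:p]
#8=r depends on [7:r]
#9=p depends on [8:r]
#10=q depends on [9:p]
sources: [0:q]
N(rest) = Σ N(rest − s) over sources s of rest; N(one piece) = 1:
  size 1 → [10]=1
  size 2 → [9,10]=1
  size 3 → [8,9,10]=1
  size 4 → [7,8,9,10]=1
  size 5 → [6,7,8,9,10]=1
  size 6 → [3,6,7,8,9,10]=1  [5,6,7,8,9,10]=1
  size 7 → [3,5,6,7,8,9,10]=2  [4,5,6,7,8,9,10]=1
  size 8 → [2,4,5,6,7,8,9,10]=1  [3,4,5,6,7,8,9,10]=3
  size 9 → [2,3,4,5,6,7,8,9,10]=4
  first=0(q) contributes 4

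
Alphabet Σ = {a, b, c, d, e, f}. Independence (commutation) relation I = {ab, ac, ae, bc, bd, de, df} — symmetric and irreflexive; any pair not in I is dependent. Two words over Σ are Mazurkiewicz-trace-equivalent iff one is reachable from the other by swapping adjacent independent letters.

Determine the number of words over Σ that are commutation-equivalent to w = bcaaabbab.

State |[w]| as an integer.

630

drop 0:b onto floor
drop 1:c onto floor
drop 2:a onto floor
drop 3:a onto {2:a}
drop 4:a onto {3:a}
drop 5:b onto {0:b}
drop 6:b onto {5:b}
drop 7:a onto {4:a}
drop 8:b onto {6:b}
ground layer = {0:b, 1:c, 2:a}
drop-orders for the pieces not yet dropped (sum over which currently-grounded one goes next):
  1 to go: {1} 1  {7} 1  {8} 1
  2 to go: {1,7} 2  {1,8} 2  {4,7} 1  {6,8} 1  {7,8} 2
  3 to go: {1,4,7} 3  {1,6,8} 3  {1,7,8} 6  {3,4,7} 1  {4,7,8} 3  {5,6,8} 1  {6,7,8} 3
  4 to go: {0,5,6,8} 1  {1,3,4,7} 4  {1,4,7,8} 12  {1,5,6,8} 4  {1,6,7,8} 12  {2,3,4,7} 1  {3,4,7,8} 4  {4,6,7,8} 6  {5,6,7,8} 4
  5 to go: {0,1,5,6,8} 5  {0,5,6,7,8} 5  {1,2,3,4,7} 5  {1,3,4,7,8} 20  {1,4,6,7,8} 30  {1,5,6,7,8} 20  {2,3,4,7,8} 5  {3,4,6,7,8} 10  {4,5,6,7,8} 10
  6 to go: {0,1,5,6,7,8} 30  {0,4,5,6,7,8} 15  {1,2,3,4,7,8} 30  {1,3,4,6,7,8} 60  {1,4,5,6,7,8} 60  {2,3,4,6,7,8} 15  {3,4,5,6,7,8} 20
  7 to go: {0,1,4,5,6,7,8} 105  {0,3,4,5,6,7,8} 35  {1,2,3,4,6,7,8} 105  {1,3,4,5,6,7,8} 140  {2,3,4,5,6,7,8} 35
  if 0:b drops first: 280 orders
  if 1:c drops first: 70 orders
  if 2:a drops first: 280 orders
heap linearizations: 630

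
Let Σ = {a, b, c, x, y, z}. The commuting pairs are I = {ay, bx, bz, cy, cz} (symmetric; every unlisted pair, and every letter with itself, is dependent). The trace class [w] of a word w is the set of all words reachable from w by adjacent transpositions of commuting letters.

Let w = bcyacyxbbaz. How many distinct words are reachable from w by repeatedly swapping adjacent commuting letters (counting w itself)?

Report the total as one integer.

30

0(b) covers ∅
1(c) covers 0:b
2(y) covers 0:b
3(a) covers 1:c
4(c) covers 3:a
5(y) covers 2:y
6(x) covers 4:c, 5:y
7(b) covers 4:c, 5:y
8(b) covers 7:b
9(a) covers 6:x, 8:b
10(z) covers 9:a
floor of heap: 0:b
completions by unplaced set U, small U first (add the entries for U minus each lowest piece of U):
  |U|=1: {10}:1
  |U|=2: {9,10}:1
  |U|=3: {6,9,10}:1  {8,9,10}:1
  |U|=4: {6,8,9,10}:2  {7,8,9,10}:1
  |U|=5: {6,7,8,9,10}:3
  |U|=6: {4,6,7,8,9,10}:3  {5,6,7,8,9,10}:3
  |U|=7: {2,5,6,7,8,9,10}:3  {3,4,6,7,8,9,10}:3  {4,5,6,7,8,9,10}:6
  |U|=8: {1,3,4,6,7,8,9,10}:3  {2,4,5,6,7,8,9,10}:9  {3,4,5,6,7,8,9,10}:9
  |U|=9: {1,3,4,5,6,7,8,9,10}:12  {2,3,4,5,6,7,8,9,10}:18
  start at 0(b): 30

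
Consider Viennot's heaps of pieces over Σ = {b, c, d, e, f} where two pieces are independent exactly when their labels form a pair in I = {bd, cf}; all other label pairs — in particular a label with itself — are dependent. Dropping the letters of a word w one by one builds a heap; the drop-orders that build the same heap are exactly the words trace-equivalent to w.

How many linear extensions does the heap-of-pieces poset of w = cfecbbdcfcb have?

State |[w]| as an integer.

piece 0:c — minimal
piece 1:f — minimal
piece 2:e rests on {0:c, 1:f}
piece 3:c rests on {2:e}
piece 4:b rests on {3:c}
piece 5:b rests on {4:b}
piece 6:d rests on {3:c}
piece 7:c rests on {5:b, 6:d}
piece 8:f rests on {5:b, 6:d}
piece 9:c rests on {7:c}
piece 10:b rests on {8:f, 9:c}
minimal pieces: {0:c, 1:f}
ways to finish when only these pieces remain (= sum over removing one remaining piece with nothing left below it):
  1 left: {10}→1
  2 left: {8,10}→1  {9,10}→1
  3 left: {7,9,10}→1  {8,9,10}→2
  4 left: {7,8,9,10}→3
  5 left: {5,7,8,9,10}→3  {6,7,8,9,10}→3
  6 left: {4,5,7,8,9,10}→3  {5,6,7,8,9,10}→6
  7 left: {4,5,6,7,8,9,10}→9
  8 left: {3,4,5,6,7,8,9,10}→9
  9 left: {2,3,4,5,6,7,8,9,10}→9
  placing 0:c first → 9 extensions
  placing 1:f first → 9 extensions
total linear extensions = 18

18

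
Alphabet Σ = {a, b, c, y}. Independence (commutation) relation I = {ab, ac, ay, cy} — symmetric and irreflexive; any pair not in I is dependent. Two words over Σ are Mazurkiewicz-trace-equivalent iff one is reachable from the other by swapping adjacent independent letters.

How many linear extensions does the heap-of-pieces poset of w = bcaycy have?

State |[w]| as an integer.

36

#0=b has no predecessor
#1=c depends on [0:b]
#2=a has no predecessor
#3=y depends on [0:b]
#4=c depends on [1:c]
#5=y depends on [3:y]
sources: [0:b, 2:a]
N(rest) = Σ N(rest − s) over sources s of rest; N(one piece) = 1:
  size 1 → [2]=1  [4]=1  [5]=1
  size 2 → [1,4]=1  [2,4]=2  [2,5]=2  [3,5]=1  [4,5]=2
  size 3 → [1,2,4]=3  [1,4,5]=3  [2,3,5]=3  [2,4,5]=6  [3,4,5]=3
  size 4 → [1,2,4,5]=12  [1,3,4,5]=6  [2,3,4,5]=12
  first=0(b) contributes 30
  first=2(a) contributes 6
|[w]| = 36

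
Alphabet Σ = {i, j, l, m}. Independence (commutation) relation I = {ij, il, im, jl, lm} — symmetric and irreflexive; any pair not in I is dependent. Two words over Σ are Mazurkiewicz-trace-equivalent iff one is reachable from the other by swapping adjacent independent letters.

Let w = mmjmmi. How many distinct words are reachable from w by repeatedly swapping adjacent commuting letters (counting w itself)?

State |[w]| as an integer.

drop 0:m onto floor
drop 1:m onto {0:m}
drop 2:j onto {1:m}
drop 3:m onto {2:j}
drop 4:m onto {3:m}
drop 5:i onto floor
ground layer = {0:m, 5:i}
drop-orders for the pieces not yet dropped (sum over which currently-grounded one goes next):
  1 to go: {4} 1  {5} 1
  2 to go: {3,4} 1  {4,5} 2
  3 to go: {2,3,4} 1  {3,4,5} 3
  4 to go: {1,2,3,4} 1  {2,3,4,5} 4
  if 0:m drops first: 5 orders
  if 5:i drops first: 1 orders
heap linearizations: 6

6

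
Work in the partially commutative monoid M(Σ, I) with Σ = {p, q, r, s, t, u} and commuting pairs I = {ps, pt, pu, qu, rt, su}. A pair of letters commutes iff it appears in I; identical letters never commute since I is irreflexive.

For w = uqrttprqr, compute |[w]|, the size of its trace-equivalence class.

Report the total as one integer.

20

0(u) covers ∅
1(q) covers ∅
2(r) covers 0:u, 1:q
3(t) covers 0:u, 1:q
4(t) covers 3:t
5(p) covers 2:r
6(r) covers 5:p
7(q) covers 4:t, 6:r
8(r) covers 7:q
floor of heap: 0:u, 1:q
completions by unplaced set U, small U first (add the entries for U minus each lowest piece of U):
  |U|=1: {8}:1
  |U|=2: {7,8}:1
  |U|=3: {4,7,8}:1  {6,7,8}:1
  |U|=4: {3,4,7,8}:1  {4,6,7,8}:2  {5,6,7,8}:1
  |U|=5: {2,5,6,7,8}:1  {3,4,6,7,8}:3  {4,5,6,7,8}:3
  |U|=6: {2,4,5,6,7,8}:4  {3,4,5,6,7,8}:6
  |U|=7: {2,3,4,5,6,7,8}:10
  start at 0(u): 10
  start at 1(q): 10
sum over floor = 20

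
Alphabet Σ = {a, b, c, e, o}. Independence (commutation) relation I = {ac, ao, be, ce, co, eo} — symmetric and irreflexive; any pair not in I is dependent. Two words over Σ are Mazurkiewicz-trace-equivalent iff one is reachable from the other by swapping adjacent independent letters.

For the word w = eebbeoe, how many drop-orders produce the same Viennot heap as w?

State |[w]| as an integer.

#0=e has no predecessor
#1=e depends on [0:e]
#2=b has no predecessor
#3=b depends on [2:b]
#4=e depends on [1:e]
#5=o depends on [3:b]
#6=e depends on [4:e]
sources: [0:e, 2:b]
N(rest) = Σ N(rest − s) over sources s of rest; N(one piece) = 1:
  size 1 → [5]=1  [6]=1
  size 2 → [3,5]=1  [4,6]=1  [5,6]=2
  size 3 → [1,4,6]=1  [2,3,5]=1  [3,5,6]=3  [4,5,6]=3
  size 4 → [0,1,4,6]=1  [1,4,5,6]=4  [2,3,5,6]=4  [3,4,5,6]=6
  size 5 → [0,1,4,5,6]=5  [1,3,4,5,6]=10  [2,3,4,5,6]=10
  first=0(e) contributes 20
  first=2(b) contributes 15
|[w]| = 35

35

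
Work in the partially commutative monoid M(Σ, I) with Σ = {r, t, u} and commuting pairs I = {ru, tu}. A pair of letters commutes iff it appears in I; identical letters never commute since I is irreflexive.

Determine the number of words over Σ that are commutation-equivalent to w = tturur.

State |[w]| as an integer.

15

0(t) covers ∅
1(t) covers 0:t
2(u) covers ∅
3(r) covers 1:t
4(u) covers 2:u
5(r) covers 3:r
floor of heap: 0:t, 2:u
completions by unplaced set U, small U first (add the entries for U minus each lowest piece of U):
  |U|=1: {4}:1  {5}:1
  |U|=2: {2,4}:1  {3,5}:1  {4,5}:2
  |U|=3: {1,3,5}:1  {2,4,5}:3  {3,4,5}:3
  |U|=4: {0,1,3,5}:1  {1,3,4,5}:4  {2,3,4,5}:6
  start at 0(t): 10
  start at 2(u): 5
sum over floor = 15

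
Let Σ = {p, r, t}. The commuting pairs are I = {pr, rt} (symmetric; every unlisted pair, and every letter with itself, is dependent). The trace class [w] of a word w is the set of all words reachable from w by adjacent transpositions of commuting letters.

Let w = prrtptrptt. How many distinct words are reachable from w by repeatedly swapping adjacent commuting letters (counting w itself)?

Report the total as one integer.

120

0(p) covers ∅
1(r) covers ∅
2(r) covers 1:r
3(t) covers 0:p
4(p) covers 3:t
5(t) covers 4:p
6(r) covers 2:r
7(p) covers 5:t
8(t) covers 7:p
9(t) covers 8:t
floor of heap: 0:p, 1:r
completions by unplaced set U, small U first (add the entries for U minus each lowest piece of U):
  |U|=1: {6}:1  {9}:1
  |U|=2: {2,6}:1  {6,9}:2  {8,9}:1
  |U|=3: {1,2,6}:1  {2,6,9}:3  {6,8,9}:3  {7,8,9}:1
  |U|=4: {1,2,6,9}:4  {2,6,8,9}:6  {5,7,8,9}:1  {6,7,8,9}:4
  |U|=5: {1,2,6,8,9}:10  {2,6,7,8,9}:10  {4,5,7,8,9}:1  {5,6,7,8,9}:5
  |U|=6: {1,2,6,7,8,9}:20  {2,5,6,7,8,9}:15  {3,4,5,7,8,9}:1  {4,5,6,7,8,9}:6
  |U|=7: {0,3,4,5,7,8,9}:1  {1,2,5,6,7,8,9}:35  {2,4,5,6,7,8,9}:21  {3,4,5,6,7,8,9}:7
  |U|=8: {0,3,4,5,6,7,8,9}:8  {1,2,4,5,6,7,8,9}:56  {2,3,4,5,6,7,8,9}:28
  start at 0(p): 84
  start at 1(r): 36
sum over floor = 120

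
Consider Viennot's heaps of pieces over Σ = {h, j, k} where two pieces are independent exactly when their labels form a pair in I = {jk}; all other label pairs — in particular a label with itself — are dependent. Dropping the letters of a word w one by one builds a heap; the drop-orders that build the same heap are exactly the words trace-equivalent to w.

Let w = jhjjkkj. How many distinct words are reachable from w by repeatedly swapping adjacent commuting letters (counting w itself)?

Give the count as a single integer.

10

#0=j has no predecessor
#1=h depends on [0:j]
#2=j depends on [1:h]
#3=j depends on [2:j]
#4=k depends on [1:h]
#5=k depends on [4:k]
#6=j depends on [3:j]
sources: [0:j]
N(rest) = Σ N(rest − s) over sources s of rest; N(one piece) = 1:
  size 1 → [5]=1  [6]=1
  size 2 → [3,6]=1  [4,5]=1  [5,6]=2
  size 3 → [2,3,6]=1  [3,5,6]=3  [4,5,6]=3
  size 4 → [2,3,5,6]=4  [3,4,5,6]=6
  size 5 → [2,3,4,5,6]=10
  first=0(j) contributes 10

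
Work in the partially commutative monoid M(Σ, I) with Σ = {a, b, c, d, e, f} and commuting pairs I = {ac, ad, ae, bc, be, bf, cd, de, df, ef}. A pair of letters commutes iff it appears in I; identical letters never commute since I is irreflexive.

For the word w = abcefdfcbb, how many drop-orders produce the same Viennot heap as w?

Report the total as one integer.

623

piece 0:a — minimal
piece 1:b rests on {0:a}
piece 2:c — minimal
piece 3:e rests on {2:c}
piece 4:f rests on {0:a, 2:c}
piece 5:d rests on {1:b}
piece 6:f rests on {4:f}
piece 7:c rests on {3:e, 6:f}
piece 8:b rests on {5:d}
piece 9:b rests on {8:b}
minimal pieces: {0:a, 2:c}
ways to finish when only these pieces remain (= sum over removing one remaining piece with nothing left below it):
  1 left: {7}→1  {9}→1
  2 left: {3,7}→1  {6,7}→1  {7,9}→2  {8,9}→1
  3 left: {3,6,7}→2  {3,7,9}→3  {4,6,7}→1  {5,8,9}→1  {6,7,9}→3  {7,8,9}→3
  4 left: {1,5,8,9}→1  {3,4,6,7}→3  {3,6,7,9}→8  {3,7,8,9}→6  {4,6,7,9}→4  {5,7,8,9}→4  {6,7,8,9}→6
  5 left: {1,5,7,8,9}→5  {2,3,4,6,7}→3  {3,4,6,7,9}→15  {3,5,7,8,9}→10  {3,6,7,8,9}→20  {4,6,7,8,9}→10  {5,6,7,8,9}→10
  6 left: {1,3,5,7,8,9}→15  {1,5,6,7,8,9}→15  {2,3,4,6,7,9}→18  {3,4,6,7,8,9}→45  {3,5,6,7,8,9}→40  {4,5,6,7,8,9}→20
  7 left: {1,3,5,6,7,8,9}→70  {1,4,5,6,7,8,9}→35  {2,3,4,6,7,8,9}→63  {3,4,5,6,7,8,9}→105
  8 left: {0,1,4,5,6,7,8,9}→35  {1,3,4,5,6,7,8,9}→210  {2,3,4,5,6,7,8,9}→168
  placing 0:a first → 378 extensions
  placing 2:c first → 245 extensions
total linear extensions = 623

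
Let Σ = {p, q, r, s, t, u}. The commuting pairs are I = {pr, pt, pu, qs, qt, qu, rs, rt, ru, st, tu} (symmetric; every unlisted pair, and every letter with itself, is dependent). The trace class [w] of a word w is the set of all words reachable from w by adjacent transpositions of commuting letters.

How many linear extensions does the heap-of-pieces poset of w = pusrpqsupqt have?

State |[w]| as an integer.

880

0(p) covers ∅
1(u) covers ∅
2(s) covers 0:p, 1:u
3(r) covers ∅
4(p) covers 2:s
5(q) covers 3:r, 4:p
6(s) covers 4:p
7(u) covers 6:s
8(p) covers 5:q, 6:s
9(q) covers 8:p
10(t) covers ∅
floor of heap: 0:p, 1:u, 3:r, 10:t
completions by unplaced set U, small U first (add the entries for U minus each lowest piece of U):
  |U|=1: {7}:1  {9}:1  {10}:1
  |U|=2: {7,9}:2  {7,10}:2  {8,9}:1  {9,10}:2
  |U|=3: {5,8,9}:1  {7,8,9}:3  {7,9,10}:6  {8,9,10}:3
  |U|=4: {3,5,8,9}:1  {5,7,8,9}:4  {5,8,9,10}:4  {6,7,8,9}:3  {7,8,9,10}:12
  |U|=5: {3,5,7,8,9}:5  {3,5,8,9,10}:5  {5,6,7,8,9}:7  {5,7,8,9,10}:20  {6,7,8,9,10}:15
  |U|=6: {3,5,6,7,8,9}:12  {3,5,7,8,9,10}:30  {4,5,6,7,8,9}:7  {5,6,7,8,9,10}:42
  |U|=7: {2,4,5,6,7,8,9}:7  {3,4,5,6,7,8,9}:19  {3,5,6,7,8,9,10}:84  {4,5,6,7,8,9,10}:49
  |U|=8: {0,2,4,5,6,7,8,9}:7  {1,2,4,5,6,7,8,9}:7  {2,3,4,5,6,7,8,9}:26  {2,4,5,6,7,8,9,10}:56  {3,4,5,6,7,8,9,10}:152
  |U|=9: {0,1,2,4,5,6,7,8,9}:14  {0,2,3,4,5,6,7,8,9}:33  {0,2,4,5,6,7,8,9,10}:63  {1,2,3,4,5,6,7,8,9}:33  {1,2,4,5,6,7,8,9,10}:63  {2,3,4,5,6,7,8,9,10}:234
  start at 0(p): 330
  start at 1(u): 330
  start at 3(r): 140
  start at 10(t): 80
sum over floor = 880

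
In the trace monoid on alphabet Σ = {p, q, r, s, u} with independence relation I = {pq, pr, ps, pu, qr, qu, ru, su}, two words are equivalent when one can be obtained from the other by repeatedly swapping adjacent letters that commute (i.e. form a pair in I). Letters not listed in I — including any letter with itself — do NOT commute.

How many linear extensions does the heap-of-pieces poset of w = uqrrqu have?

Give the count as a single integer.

90

0(u) covers ∅
1(q) covers ∅
2(r) covers ∅
3(r) covers 2:r
4(q) covers 1:q
5(u) covers 0:u
floor of heap: 0:u, 1:q, 2:r
completions by unplaced set U, small U first (add the entries for U minus each lowest piece of U):
  |U|=1: {3}:1  {4}:1  {5}:1
  |U|=2: {0,5}:1  {1,4}:1  {2,3}:1  {3,4}:2  {3,5}:2  {4,5}:2
  |U|=3: {0,3,5}:3  {0,4,5}:3  {1,3,4}:3  {1,4,5}:3  {2,3,4}:3  {2,3,5}:3  {3,4,5}:6
  |U|=4: {0,1,4,5}:6  {0,2,3,5}:6  {0,3,4,5}:12  {1,2,3,4}:6  {1,3,4,5}:12  {2,3,4,5}:12
  start at 0(u): 30
  start at 1(q): 30
  start at 2(r): 30
sum over floor = 90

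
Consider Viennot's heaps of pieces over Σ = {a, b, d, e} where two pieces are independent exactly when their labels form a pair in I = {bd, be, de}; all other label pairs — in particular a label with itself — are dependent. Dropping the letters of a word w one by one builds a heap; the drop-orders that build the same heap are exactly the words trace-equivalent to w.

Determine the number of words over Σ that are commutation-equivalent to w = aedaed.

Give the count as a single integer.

4

0(a) covers ∅
1(e) covers 0:a
2(d) covers 0:a
3(a) covers 1:e, 2:d
4(e) covers 3:a
5(d) covers 3:a
floor of heap: 0:a
completions by unplaced set U, small U first (add the entries for U minus each lowest piece of U):
  |U|=1: {4}:1  {5}:1
  |U|=2: {4,5}:2
  |U|=3: {3,4,5}:2
  |U|=4: {1,3,4,5}:2  {2,3,4,5}:2
  start at 0(a): 4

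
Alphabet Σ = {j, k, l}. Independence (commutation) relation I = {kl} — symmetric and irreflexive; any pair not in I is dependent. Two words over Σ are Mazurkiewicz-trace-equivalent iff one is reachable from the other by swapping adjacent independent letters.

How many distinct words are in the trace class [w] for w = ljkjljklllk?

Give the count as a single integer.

#0=l has no predecessor
#1=j depends on [0:l]
#2=k depends on [1:j]
#3=j depends on [2:k]
#4=l depends on [3:j]
#5=j depends on [4:l]
#6=k depends on [5:j]
#7=l depends on [5:j]
#8=l depends on [7:l]
#9=l depends on [8:l]
#10=k depends on [6:k]
sources: [0:l]
N(rest) = Σ N(rest − s) over sources s of rest; N(one piece) = 1:
  size 1 → [9]=1  [10]=1
  size 2 → [6,10]=1  [8,9]=1  [9,10]=2
  size 3 → [6,9,10]=3  [7,8,9]=1  [8,9,10]=3
  size 4 → [6,8,9,10]=6  [7,8,9,10]=4
  size 5 → [6,7,8,9,10]=10
  size 6 → [5,6,7,8,9,10]=10
  size 7 → [4,5,6,7,8,9,10]=10
  size 8 → [3,4,5,6,7,8,9,10]=10
  size 9 → [2,3,4,5,6,7,8,9,10]=10
  first=0(l) contributes 10

10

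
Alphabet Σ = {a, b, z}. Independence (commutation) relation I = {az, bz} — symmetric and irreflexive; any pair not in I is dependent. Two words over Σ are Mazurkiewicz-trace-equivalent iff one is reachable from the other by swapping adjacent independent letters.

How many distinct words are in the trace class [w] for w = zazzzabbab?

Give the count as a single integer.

drop 0:z onto floor
drop 1:a onto floor
drop 2:z onto {0:z}
drop 3:z onto {2:z}
drop 4:z onto {3:z}
drop 5:a onto {1:a}
drop 6:b onto {5:a}
drop 7:b onto {6:b}
drop 8:a onto {7:b}
drop 9:b onto {8:a}
ground layer = {0:z, 1:a}
drop-orders for the pieces not yet dropped (sum over which currently-grounded one goes next):
  1 to go: {4} 1  {9} 1
  2 to go: {3,4} 1  {4,9} 2  {8,9} 1
  3 to go: {2,3,4} 1  {3,4,9} 3  {4,8,9} 3  {7,8,9} 1
  4 to go: {0,2,3,4} 1  {2,3,4,9} 4  {3,4,8,9} 6  {4,7,8,9} 4  {6,7,8,9} 1
  5 to go: {0,2,3,4,9} 5  {2,3,4,8,9} 10  {3,4,7,8,9} 10  {4,6,7,8,9} 5  {5,6,7,8,9} 1
  6 to go: {0,2,3,4,8,9} 15  {1,5,6,7,8,9} 1  {2,3,4,7,8,9} 20  {3,4,6,7,8,9} 15  {4,5,6,7,8,9} 6
  7 to go: {0,2,3,4,7,8,9} 35  {1,4,5,6,7,8,9} 7  {2,3,4,6,7,8,9} 35  {3,4,5,6,7,8,9} 21
  8 to go: {0,2,3,4,6,7,8,9} 70  {1,3,4,5,6,7,8,9} 28  {2,3,4,5,6,7,8,9} 56
  if 0:z drops first: 84 orders
  if 1:a drops first: 126 orders
heap linearizations: 210

210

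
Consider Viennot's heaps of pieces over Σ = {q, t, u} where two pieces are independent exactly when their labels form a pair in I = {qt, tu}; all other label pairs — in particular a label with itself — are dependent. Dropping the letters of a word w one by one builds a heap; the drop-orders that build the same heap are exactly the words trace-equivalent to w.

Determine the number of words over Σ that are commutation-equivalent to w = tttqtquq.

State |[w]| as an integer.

piece 0:t — minimal
piece 1:t rests on {0:t}
piece 2:t rests on {1:t}
piece 3:q — minimal
piece 4:t rests on {2:t}
piece 5:q rests on {3:q}
piece 6:u rests on {5:q}
piece 7:q rests on {6:u}
minimal pieces: {0:t, 3:q}
ways to finish when only these pieces remain (= sum over removing one remaining piece with nothing left below it):
  1 left: {4}→1  {7}→1
  2 left: {2,4}→1  {4,7}→2  {6,7}→1
  3 left: {1,2,4}→1  {2,4,7}→3  {4,6,7}→3  {5,6,7}→1
  4 left: {0,1,2,4}→1  {1,2,4,7}→4  {2,4,6,7}→6  {3,5,6,7}→1  {4,5,6,7}→4
  5 left: {0,1,2,4,7}→5  {1,2,4,6,7}→10  {2,4,5,6,7}→10  {3,4,5,6,7}→5
  6 left: {0,1,2,4,6,7}→15  {1,2,4,5,6,7}→20  {2,3,4,5,6,7}→15
  placing 0:t first → 35 extensions
  placing 3:q first → 35 extensions
total linear extensions = 70

70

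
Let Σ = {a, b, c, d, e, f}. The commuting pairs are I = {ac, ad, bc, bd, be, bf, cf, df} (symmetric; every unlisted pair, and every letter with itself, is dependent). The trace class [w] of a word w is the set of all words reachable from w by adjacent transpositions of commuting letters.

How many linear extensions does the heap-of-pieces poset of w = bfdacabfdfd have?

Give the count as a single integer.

0(b) covers ∅
1(f) covers ∅
2(d) covers ∅
3(a) covers 0:b, 1:f
4(c) covers 2:d
5(a) covers 3:a
6(b) covers 5:a
7(f) covers 5:a
8(d) covers 4:c
9(f) covers 7:f
10(d) covers 8:d
floor of heap: 0:b, 1:f, 2:d
completions by unplaced set U, small U first (add the entries for U minus each lowest piece of U):
  |U|=1: {6}:1  {9}:1  {10}:1
  |U|=2: {6,9}:2  {6,10}:2  {7,9}:1  {8,10}:1  {9,10}:2
  |U|=3: {4,8,10}:1  {6,7,9}:3  {6,8,10}:3  {6,9,10}:6  {7,9,10}:3  {8,9,10}:3
  |U|=4: {2,4,8,10}:1  {4,6,8,10}:4  {4,8,9,10}:4  {5,6,7,9}:3  {6,7,9,10}:12  {6,8,9,10}:12  {7,8,9,10}:6
  |U|=5: {2,4,6,8,10}:5  {2,4,8,9,10}:5  {3,5,6,7,9}:3  {4,6,8,9,10}:20  {4,7,8,9,10}:10  {5,6,7,9,10}:15  {6,7,8,9,10}:30
  |U|=6: {0,3,5,6,7,9}:3  {1,3,5,6,7,9}:3  {2,4,6,8,9,10}:30  {2,4,7,8,9,10}:15  {3,5,6,7,9,10}:18  {4,6,7,8,9,10}:60  {5,6,7,8,9,10}:45
  |U|=7: {0,1,3,5,6,7,9}:6  {0,3,5,6,7,9,10}:21  {1,3,5,6,7,9,10}:21  {2,4,6,7,8,9,10}:105  {3,5,6,7,8,9,10}:63  {4,5,6,7,8,9,10}:105
  |U|=8: {0,1,3,5,6,7,9,10}:48  {0,3,5,6,7,8,9,10}:84  {1,3,5,6,7,8,9,10}:84  {2,4,5,6,7,8,9,10}:210  {3,4,5,6,7,8,9,10}:168
  |U|=9: {0,1,3,5,6,7,8,9,10}:216  {0,3,4,5,6,7,8,9,10}:252  {1,3,4,5,6,7,8,9,10}:252  {2,3,4,5,6,7,8,9,10}:378
  start at 0(b): 630
  start at 1(f): 630
  start at 2(d): 720
sum over floor = 1980

1980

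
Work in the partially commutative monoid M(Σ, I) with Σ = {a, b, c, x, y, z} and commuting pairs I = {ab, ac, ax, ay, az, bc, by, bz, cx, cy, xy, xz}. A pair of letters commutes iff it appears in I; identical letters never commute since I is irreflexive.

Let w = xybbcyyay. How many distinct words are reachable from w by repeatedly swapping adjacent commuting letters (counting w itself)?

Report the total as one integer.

2520

drop 0:x onto floor
drop 1:y onto floor
drop 2:b onto {0:x}
drop 3:b onto {2:b}
drop 4:c onto floor
drop 5:y onto {1:y}
drop 6:y onto {5:y}
drop 7:a onto floor
drop 8:y onto {6:y}
ground layer = {0:x, 1:y, 4:c, 7:a}
drop-orders for the pieces not yet dropped (sum over which currently-grounded one goes next):
  1 to go: {3} 1  {4} 1  {7} 1  {8} 1
  2 to go: {2,3} 1  {3,4} 2  {3,7} 2  {3,8} 2  {4,7} 2  {4,8} 2  {6,8} 1  {7,8} 2
  3 to go: {0,2,3} 1  {2,3,4} 3  {2,3,7} 3  {2,3,8} 3  {3,4,7} 6  {3,4,8} 6  {3,6,8} 3  {3,7,8} 6  {4,6,8} 3  {4,7,8} 6  {5,6,8} 1  {6,7,8} 3
  4 to go: {0,2,3,4} 4  {0,2,3,7} 4  {0,2,3,8} 4  {1,5,6,8} 1  {2,3,4,7} 12  {2,3,4,8} 12  {2,3,6,8} 6  {2,3,7,8} 12  {3,4,6,8} 12  {3,4,7,8} 24  {3,5,6,8} 4  {3,6,7,8} 12  {4,5,6,8} 4  {4,6,7,8} 12  {5,6,7,8} 4
  5 to go: {0,2,3,4,7} 20  {0,2,3,4,8} 20  {0,2,3,6,8} 10  {0,2,3,7,8} 20  {1,3,5,6,8} 5  {1,4,5,6,8} 5  {1,5,6,7,8} 5  {2,3,4,6,8} 30  {2,3,4,7,8} 60  {2,3,5,6,8} 10  {2,3,6,7,8} 30  {3,4,5,6,8} 20  {3,4,6,7,8} 60  {3,5,6,7,8} 20  {4,5,6,7,8} 20
  6 to go: {0,2,3,4,6,8} 60  {0,2,3,4,7,8} 120  {0,2,3,5,6,8} 20  {0,2,3,6,7,8} 60  {1,2,3,5,6,8} 15  {1,3,4,5,6,8} 30  {1,3,5,6,7,8} 30  {1,4,5,6,7,8} 30  {2,3,4,5,6,8} 60  {2,3,4,6,7,8} 180  {2,3,5,6,7,8} 60  {3,4,5,6,7,8} 120
  7 to go: {0,1,2,3,5,6,8} 35  {0,2,3,4,5,6,8} 140  {0,2,3,4,6,7,8} 420  {0,2,3,5,6,7,8} 140  {1,2,3,4,5,6,8} 105  {1,2,3,5,6,7,8} 105  {1,3,4,5,6,7,8} 210  {2,3,4,5,6,7,8} 420
  if 0:x drops first: 840 orders
  if 1:y drops first: 1120 orders
  if 4:c drops first: 280 orders
  if 7:a drops first: 280 orders
heap linearizations: 2520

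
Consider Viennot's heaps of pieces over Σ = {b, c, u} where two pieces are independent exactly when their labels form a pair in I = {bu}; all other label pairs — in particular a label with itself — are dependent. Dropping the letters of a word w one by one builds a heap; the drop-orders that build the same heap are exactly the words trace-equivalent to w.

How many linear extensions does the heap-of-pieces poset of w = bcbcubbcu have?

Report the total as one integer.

0(b) covers ∅
1(c) covers 0:b
2(b) covers 1:c
3(c) covers 2:b
4(u) covers 3:c
5(b) covers 3:c
6(b) covers 5:b
7(c) covers 4:u, 6:b
8(u) covers 7:c
floor of heap: 0:b
completions by unplaced set U, small U first (add the entries for U minus each lowest piece of U):
  |U|=1: {8}:1
  |U|=2: {7,8}:1
  |U|=3: {4,7,8}:1  {6,7,8}:1
  |U|=4: {4,6,7,8}:2  {5,6,7,8}:1
  |U|=5: {4,5,6,7,8}:3
  |U|=6: {3,4,5,6,7,8}:3
  |U|=7: {2,3,4,5,6,7,8}:3
  start at 0(b): 3

3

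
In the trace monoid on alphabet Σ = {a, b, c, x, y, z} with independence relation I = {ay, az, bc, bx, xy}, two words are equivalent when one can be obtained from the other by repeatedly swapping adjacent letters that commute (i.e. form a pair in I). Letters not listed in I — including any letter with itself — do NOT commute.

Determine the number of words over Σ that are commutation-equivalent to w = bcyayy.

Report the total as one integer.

8

piece 0:b — minimal
piece 1:c — minimal
piece 2:y rests on {0:b, 1:c}
piece 3:a rests on {0:b, 1:c}
piece 4:y rests on {2:y}
piece 5:y rests on {4:y}
minimal pieces: {0:b, 1:c}
ways to finish when only these pieces remain (= sum over removing one remaining piece with nothing left below it):
  1 left: {3}→1  {5}→1
  2 left: {3,5}→2  {4,5}→1
  3 left: {2,4,5}→1  {3,4,5}→3
  4 left: {2,3,4,5}→4
  placing 0:b first → 4 extensions
  placing 1:c first → 4 extensions
total linear extensions = 8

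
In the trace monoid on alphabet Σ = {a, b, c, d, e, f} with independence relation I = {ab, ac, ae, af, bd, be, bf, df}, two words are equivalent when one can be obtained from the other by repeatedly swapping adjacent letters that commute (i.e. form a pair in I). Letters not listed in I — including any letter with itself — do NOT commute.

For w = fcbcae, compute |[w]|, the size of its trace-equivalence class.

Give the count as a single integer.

6

#0=f has no predecessor
#1=c depends on [0:f]
#2=b depends on [1:c]
#3=c depends on [2:b]
#4=a has no predecessor
#5=e depends on [3:c]
sources: [0:f, 4:a]
N(rest) = Σ N(rest − s) over sources s of rest; N(one piece) = 1:
  size 1 → [4]=1  [5]=1
  size 2 → [3,5]=1  [4,5]=2
  size 3 → [2,3,5]=1  [3,4,5]=3
  size 4 → [1,2,3,5]=1  [2,3,4,5]=4
  first=0(f) contributes 5
  first=4(a) contributes 1
|[w]| = 6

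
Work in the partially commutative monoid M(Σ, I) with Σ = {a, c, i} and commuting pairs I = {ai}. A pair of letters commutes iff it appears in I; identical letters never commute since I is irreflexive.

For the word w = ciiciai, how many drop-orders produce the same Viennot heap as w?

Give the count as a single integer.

0(c) covers ∅
1(i) covers 0:c
2(i) covers 1:i
3(c) covers 2:i
4(i) covers 3:c
5(a) covers 3:c
6(i) covers 4:i
floor of heap: 0:c
completions by unplaced set U, small U first (add the entries for U minus each lowest piece of U):
  |U|=1: {5}:1  {6}:1
  |U|=2: {4,6}:1  {5,6}:2
  |U|=3: {4,5,6}:3
  |U|=4: {3,4,5,6}:3
  |U|=5: {2,3,4,5,6}:3
  start at 0(c): 3

3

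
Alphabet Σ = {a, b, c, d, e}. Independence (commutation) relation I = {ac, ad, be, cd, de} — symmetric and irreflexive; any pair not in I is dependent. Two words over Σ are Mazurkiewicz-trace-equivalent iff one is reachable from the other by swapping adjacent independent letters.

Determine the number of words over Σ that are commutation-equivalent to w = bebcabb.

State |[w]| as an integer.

0(b) covers ∅
1(e) covers ∅
2(b) covers 0:b
3(c) covers 1:e, 2:b
4(a) covers 1:e, 2:b
5(b) covers 3:c, 4:a
6(b) covers 5:b
floor of heap: 0:b, 1:e
completions by unplaced set U, small U first (add the entries for U minus each lowest piece of U):
  |U|=1: {6}:1
  |U|=2: {5,6}:1
  |U|=3: {3,5,6}:1  {4,5,6}:1
  |U|=4: {3,4,5,6}:2
  |U|=5: {1,3,4,5,6}:2  {2,3,4,5,6}:2
  start at 0(b): 4
  start at 1(e): 2
sum over floor = 6

6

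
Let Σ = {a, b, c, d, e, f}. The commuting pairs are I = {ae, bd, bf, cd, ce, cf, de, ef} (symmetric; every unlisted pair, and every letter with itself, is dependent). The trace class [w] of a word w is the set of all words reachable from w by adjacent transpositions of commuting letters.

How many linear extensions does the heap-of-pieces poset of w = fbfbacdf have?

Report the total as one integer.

18

piece 0:f — minimal
piece 1:b — minimal
piece 2:f rests on {0:f}
piece 3:b rests on {1:b}
piece 4:a rests on {2:f, 3:b}
piece 5:c rests on {4:a}
piece 6:d rests on {4:a}
piece 7:f rests on {6:d}
minimal pieces: {0:f, 1:b}
ways to finish when only these pieces remain (= sum over removing one remaining piece with nothing left below it):
  1 left: {5}→1  {7}→1
  2 left: {5,7}→2  {6,7}→1
  3 left: {5,6,7}→3
  4 left: {4,5,6,7}→3
  5 left: {2,4,5,6,7}→3  {3,4,5,6,7}→3
  6 left: {0,2,4,5,6,7}→3  {1,3,4,5,6,7}→3  {2,3,4,5,6,7}→6
  placing 0:f first → 9 extensions
  placing 1:b first → 9 extensions
total linear extensions = 18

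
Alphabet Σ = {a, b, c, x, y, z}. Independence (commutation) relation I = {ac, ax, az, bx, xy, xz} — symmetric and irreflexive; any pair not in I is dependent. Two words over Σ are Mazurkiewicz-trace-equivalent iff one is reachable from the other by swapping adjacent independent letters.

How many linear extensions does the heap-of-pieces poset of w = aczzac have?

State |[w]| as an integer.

15

piece 0:a — minimal
piece 1:c — minimal
piece 2:z rests on {1:c}
piece 3:z rests on {2:z}
piece 4:a rests on {0:a}
piece 5:c rests on {3:z}
minimal pieces: {0:a, 1:c}
ways to finish when only these pieces remain (= sum over removing one remaining piece with nothing left below it):
  1 left: {4}→1  {5}→1
  2 left: {0,4}→1  {3,5}→1  {4,5}→2
  3 left: {0,4,5}→3  {2,3,5}→1  {3,4,5}→3
  4 left: {0,3,4,5}→6  {1,2,3,5}→1  {2,3,4,5}→4
  placing 0:a first → 5 extensions
  placing 1:c first → 10 extensions
total linear extensions = 15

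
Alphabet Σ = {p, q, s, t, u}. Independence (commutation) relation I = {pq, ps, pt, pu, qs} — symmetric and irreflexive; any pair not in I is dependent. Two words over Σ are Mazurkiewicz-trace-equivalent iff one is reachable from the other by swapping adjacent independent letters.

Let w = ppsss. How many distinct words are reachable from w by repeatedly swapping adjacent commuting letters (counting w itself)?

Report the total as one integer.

10

drop 0:p onto floor
drop 1:p onto {0:p}
drop 2:s onto floor
drop 3:s onto {2:s}
drop 4:s onto {3:s}
ground layer = {0:p, 2:s}
drop-orders for the pieces not yet dropped (sum over which currently-grounded one goes next):
  1 to go: {1} 1  {4} 1
  2 to go: {0,1} 1  {1,4} 2  {3,4} 1
  3 to go: {0,1,4} 3  {1,3,4} 3  {2,3,4} 1
  if 0:p drops first: 4 orders
  if 2:s drops first: 6 orders
heap linearizations: 10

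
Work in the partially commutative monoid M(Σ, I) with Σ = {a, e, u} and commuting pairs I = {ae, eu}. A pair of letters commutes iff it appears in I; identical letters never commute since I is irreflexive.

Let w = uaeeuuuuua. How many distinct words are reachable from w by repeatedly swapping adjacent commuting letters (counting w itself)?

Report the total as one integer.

45

drop 0:u onto floor
drop 1:a onto {0:u}
drop 2:e onto floor
drop 3:e onto {2:e}
drop 4:u onto {1:a}
drop 5:u onto {4:u}
drop 6:u onto {5:u}
drop 7:u onto {6:u}
drop 8:u onto {7:u}
drop 9:a onto {8:u}
ground layer = {0:u, 2:e}
drop-orders for the pieces not yet dropped (sum over which currently-grounded one goes next):
  1 to go: {3} 1  {9} 1
  2 to go: {2,3} 1  {3,9} 2  {8,9} 1
  3 to go: {2,3,9} 3  {3,8,9} 3  {7,8,9} 1
  4 to go: {2,3,8,9} 6  {3,7,8,9} 4  {6,7,8,9} 1
  5 to go: {2,3,7,8,9} 10  {3,6,7,8,9} 5  {5,6,7,8,9} 1
  6 to go: {2,3,6,7,8,9} 15  {3,5,6,7,8,9} 6  {4,5,6,7,8,9} 1
  7 to go: {1,4,5,6,7,8,9} 1  {2,3,5,6,7,8,9} 21  {3,4,5,6,7,8,9} 7
  8 to go: {0,1,4,5,6,7,8,9} 1  {1,3,4,5,6,7,8,9} 8  {2,3,4,5,6,7,8,9} 28
  if 0:u drops first: 36 orders
  if 2:e drops first: 9 orders
heap linearizations: 45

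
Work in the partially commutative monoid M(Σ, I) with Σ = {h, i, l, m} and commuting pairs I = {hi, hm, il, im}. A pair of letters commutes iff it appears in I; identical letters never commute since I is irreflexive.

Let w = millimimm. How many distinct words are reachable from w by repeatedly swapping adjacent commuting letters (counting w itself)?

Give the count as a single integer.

84

0(m) covers ∅
1(i) covers ∅
2(l) covers 0:m
3(l) covers 2:l
4(i) covers 1:i
5(m) covers 3:l
6(i) covers 4:i
7(m) covers 5:m
8(m) covers 7:m
floor of heap: 0:m, 1:i
completions by unplaced set U, small U first (add the entries for U minus each lowest piece of U):
  |U|=1: {6}:1  {8}:1
  |U|=2: {4,6}:1  {6,8}:2  {7,8}:1
  |U|=3: {1,4,6}:1  {4,6,8}:3  {5,7,8}:1  {6,7,8}:3
  |U|=4: {1,4,6,8}:4  {3,5,7,8}:1  {4,6,7,8}:6  {5,6,7,8}:4
  |U|=5: {1,4,6,7,8}:10  {2,3,5,7,8}:1  {3,5,6,7,8}:5  {4,5,6,7,8}:10
  |U|=6: {0,2,3,5,7,8}:1  {1,4,5,6,7,8}:20  {2,3,5,6,7,8}:6  {3,4,5,6,7,8}:15
  |U|=7: {0,2,3,5,6,7,8}:7  {1,3,4,5,6,7,8}:35  {2,3,4,5,6,7,8}:21
  start at 0(m): 56
  start at 1(i): 28
sum over floor = 84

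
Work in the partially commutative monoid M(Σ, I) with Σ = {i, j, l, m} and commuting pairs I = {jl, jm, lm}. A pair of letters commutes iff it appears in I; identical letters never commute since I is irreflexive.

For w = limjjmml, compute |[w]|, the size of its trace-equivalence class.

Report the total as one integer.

60

#0=l has no predecessor
#1=i depends on [0:l]
#2=m depends on [1:i]
#3=j depends on [1:i]
#4=j depends on [3:j]
#5=m depends on [2:m]
#6=m depends on [5:m]
#7=l depends on [1:i]
sources: [0:l]
N(rest) = Σ N(rest − s) over sources s of rest; N(one piece) = 1:
  size 1 → [4]=1  [6]=1  [7]=1
  size 2 → [3,4]=1  [4,6]=2  [4,7]=2  [5,6]=1  [6,7]=2
  size 3 → [2,5,6]=1  [3,4,6]=3  [3,4,7]=3  [4,5,6]=3  [4,6,7]=6  [5,6,7]=3
  size 4 → [2,4,5,6]=4  [2,5,6,7]=4  [3,4,5,6]=6  [3,4,6,7]=12  [4,5,6,7]=12
  size 5 → [2,3,4,5,6]=10  [2,4,5,6,7]=20  [3,4,5,6,7]=30
  size 6 → [2,3,4,5,6,7]=60
  first=0(l) contributes 60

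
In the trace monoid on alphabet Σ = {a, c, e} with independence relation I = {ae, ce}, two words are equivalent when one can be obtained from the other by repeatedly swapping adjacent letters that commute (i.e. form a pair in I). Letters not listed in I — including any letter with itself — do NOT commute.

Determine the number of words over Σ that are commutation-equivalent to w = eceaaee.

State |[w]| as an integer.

#0=e has no predecessor
#1=c has no predecessor
#2=e depends on [0:e]
#3=a depends on [1:c]
#4=a depends on [3:a]
#5=e depends on [2:e]
#6=e depends on [5:e]
sources: [0:e, 1:c]
N(rest) = Σ N(rest − s) over sources s of rest; N(one piece) = 1:
  size 1 → [4]=1  [6]=1
  size 2 → [3,4]=1  [4,6]=2  [5,6]=1
  size 3 → [1,3,4]=1  [2,5,6]=1  [3,4,6]=3  [4,5,6]=3
  size 4 → [0,2,5,6]=1  [1,3,4,6]=4  [2,4,5,6]=4  [3,4,5,6]=6
  size 5 → [0,2,4,5,6]=5  [1,3,4,5,6]=10  [2,3,4,5,6]=10
  first=0(e) contributes 20
  first=1(c) contributes 15
|[w]| = 35

35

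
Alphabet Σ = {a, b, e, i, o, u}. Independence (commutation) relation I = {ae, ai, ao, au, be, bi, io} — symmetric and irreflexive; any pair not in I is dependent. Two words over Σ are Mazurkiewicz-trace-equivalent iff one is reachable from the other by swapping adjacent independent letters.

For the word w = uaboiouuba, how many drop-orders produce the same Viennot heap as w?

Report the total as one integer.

drop 0:u onto floor
drop 1:a onto floor
drop 2:b onto {0:u, 1:a}
drop 3:o onto {2:b}
drop 4:i onto {0:u}
drop 5:o onto {3:o}
drop 6:u onto {4:i, 5:o}
drop 7:u onto {6:u}
drop 8:b onto {7:u}
drop 9:a onto {8:b}
ground layer = {0:u, 1:a}
drop-orders for the pieces not yet dropped (sum over which currently-grounded one goes next):
  1 to go: {9} 1
  2 to go: {8,9} 1
  3 to go: {7,8,9} 1
  4 to go: {6,7,8,9} 1
  5 to go: {4,6,7,8,9} 1  {5,6,7,8,9} 1
  6 to go: {3,5,6,7,8,9} 1  {4,5,6,7,8,9} 2
  7 to go: {2,3,5,6,7,8,9} 1  {3,4,5,6,7,8,9} 3
  8 to go: {1,2,3,5,6,7,8,9} 1  {2,3,4,5,6,7,8,9} 4
  if 0:u drops first: 5 orders
  if 1:a drops first: 4 orders
heap linearizations: 9

9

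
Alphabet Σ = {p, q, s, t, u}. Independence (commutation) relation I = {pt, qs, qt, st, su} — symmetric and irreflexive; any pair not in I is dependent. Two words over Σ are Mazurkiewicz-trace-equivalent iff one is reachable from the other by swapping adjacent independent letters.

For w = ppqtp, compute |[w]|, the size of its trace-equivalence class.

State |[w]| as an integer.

0(p) covers ∅
1(p) covers 0:p
2(q) covers 1:p
3(t) covers ∅
4(p) covers 2:q
floor of heap: 0:p, 3:t
completions by unplaced set U, small U first (add the entries for U minus each lowest piece of U):
  |U|=1: {3}:1  {4}:1
  |U|=2: {2,4}:1  {3,4}:2
  |U|=3: {1,2,4}:1  {2,3,4}:3
  start at 0(p): 4
  start at 3(t): 1
sum over floor = 5

5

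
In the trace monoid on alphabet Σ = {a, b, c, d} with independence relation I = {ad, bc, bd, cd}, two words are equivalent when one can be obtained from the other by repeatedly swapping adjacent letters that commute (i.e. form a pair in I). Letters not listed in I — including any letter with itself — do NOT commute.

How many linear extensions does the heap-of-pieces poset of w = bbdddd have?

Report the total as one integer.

#0=b has no predecessor
#1=b depends on [0:b]
#2=d has no predecessor
#3=d depends on [2:d]
#4=d depends on [3:d]
#5=d depends on [4:d]
sources: [0:b, 2:d]
N(rest) = Σ N(rest − s) over sources s of rest; N(one piece) = 1:
  size 1 → [1]=1  [5]=1
  size 2 → [0,1]=1  [1,5]=2  [4,5]=1
  size 3 → [0,1,5]=3  [1,4,5]=3  [3,4,5]=1
  size 4 → [0,1,4,5]=6  [1,3,4,5]=4  [2,3,4,5]=1
  first=0(b) contributes 5
  first=2(d) contributes 10
|[w]| = 15

15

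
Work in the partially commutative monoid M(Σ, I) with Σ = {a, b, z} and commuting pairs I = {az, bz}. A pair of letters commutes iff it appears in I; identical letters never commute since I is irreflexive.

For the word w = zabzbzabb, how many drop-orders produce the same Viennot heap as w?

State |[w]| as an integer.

84

#0=z has no predecessor
#1=a has no predecessor
#2=b depends on [1:a]
#3=z depends on [0:z]
#4=b depends on [2:b]
#5=z depends on [3:z]
#6=a depends on [4:b]
#7=b depends on [6:a]
#8=b depends on [7:b]
sources: [0:z, 1:a]
N(rest) = Σ N(rest − s) over sources s of rest; N(one piece) = 1:
  size 1 → [5]=1  [8]=1
  size 2 → [3,5]=1  [5,8]=2  [7,8]=1
  size 3 → [0,3,5]=1  [3,5,8]=3  [5,7,8]=3  [6,7,8]=1
  size 4 → [0,3,5,8]=4  [3,5,7,8]=6  [4,6,7,8]=1  [5,6,7,8]=4
  size 5 → [0,3,5,7,8]=10  [2,4,6,7,8]=1  [3,5,6,7,8]=10  [4,5,6,7,8]=5
  size 6 → [0,3,5,6,7,8]=20  [1,2,4,6,7,8]=1  [2,4,5,6,7,8]=6  [3,4,5,6,7,8]=15
  size 7 → [0,3,4,5,6,7,8]=35  [1,2,4,5,6,7,8]=7  [2,3,4,5,6,7,8]=21
  first=0(z) contributes 28
  first=1(a) contributes 56
|[w]| = 84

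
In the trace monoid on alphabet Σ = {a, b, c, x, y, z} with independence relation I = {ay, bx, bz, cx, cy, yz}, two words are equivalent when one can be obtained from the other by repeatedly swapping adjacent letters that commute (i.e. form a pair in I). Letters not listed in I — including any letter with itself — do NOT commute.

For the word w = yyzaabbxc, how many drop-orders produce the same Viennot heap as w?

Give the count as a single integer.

drop 0:y onto floor
drop 1:y onto {0:y}
drop 2:z onto floor
drop 3:a onto {2:z}
drop 4:a onto {3:a}
drop 5:b onto {1:y, 4:a}
drop 6:b onto {5:b}
drop 7:x onto {1:y, 4:a}
drop 8:c onto {6:b}
ground layer = {0:y, 2:z}
drop-orders for the pieces not yet dropped (sum over which currently-grounded one goes next):
  1 to go: {7} 1  {8} 1
  2 to go: {6,8} 1  {7,8} 2
  3 to go: {5,6,8} 1  {6,7,8} 3
  4 to go: {5,6,7,8} 4
  5 to go: {1,5,6,7,8} 4  {4,5,6,7,8} 4
  6 to go: {0,1,5,6,7,8} 4  {1,4,5,6,7,8} 8  {3,4,5,6,7,8} 4
  7 to go: {0,1,4,5,6,7,8} 12  {1,3,4,5,6,7,8} 12  {2,3,4,5,6,7,8} 4
  if 0:y drops first: 16 orders
  if 2:z drops first: 24 orders
heap linearizations: 40

40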